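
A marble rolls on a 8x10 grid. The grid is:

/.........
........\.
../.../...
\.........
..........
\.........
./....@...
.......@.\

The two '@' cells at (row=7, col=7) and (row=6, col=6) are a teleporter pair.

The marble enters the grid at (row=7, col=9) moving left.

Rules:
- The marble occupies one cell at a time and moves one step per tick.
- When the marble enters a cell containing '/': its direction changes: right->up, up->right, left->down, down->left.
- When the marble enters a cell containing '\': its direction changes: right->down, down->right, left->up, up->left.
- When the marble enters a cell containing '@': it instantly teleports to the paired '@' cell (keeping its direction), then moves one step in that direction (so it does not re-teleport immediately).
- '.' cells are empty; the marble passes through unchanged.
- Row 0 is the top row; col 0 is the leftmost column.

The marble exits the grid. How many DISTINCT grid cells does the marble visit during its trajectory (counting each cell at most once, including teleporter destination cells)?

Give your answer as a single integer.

Answer: 8

Derivation:
Step 1: enter (7,9), '\' deflects left->up, move up to (6,9)
Step 2: enter (6,9), '.' pass, move up to (5,9)
Step 3: enter (5,9), '.' pass, move up to (4,9)
Step 4: enter (4,9), '.' pass, move up to (3,9)
Step 5: enter (3,9), '.' pass, move up to (2,9)
Step 6: enter (2,9), '.' pass, move up to (1,9)
Step 7: enter (1,9), '.' pass, move up to (0,9)
Step 8: enter (0,9), '.' pass, move up to (-1,9)
Step 9: at (-1,9) — EXIT via top edge, pos 9
Distinct cells visited: 8 (path length 8)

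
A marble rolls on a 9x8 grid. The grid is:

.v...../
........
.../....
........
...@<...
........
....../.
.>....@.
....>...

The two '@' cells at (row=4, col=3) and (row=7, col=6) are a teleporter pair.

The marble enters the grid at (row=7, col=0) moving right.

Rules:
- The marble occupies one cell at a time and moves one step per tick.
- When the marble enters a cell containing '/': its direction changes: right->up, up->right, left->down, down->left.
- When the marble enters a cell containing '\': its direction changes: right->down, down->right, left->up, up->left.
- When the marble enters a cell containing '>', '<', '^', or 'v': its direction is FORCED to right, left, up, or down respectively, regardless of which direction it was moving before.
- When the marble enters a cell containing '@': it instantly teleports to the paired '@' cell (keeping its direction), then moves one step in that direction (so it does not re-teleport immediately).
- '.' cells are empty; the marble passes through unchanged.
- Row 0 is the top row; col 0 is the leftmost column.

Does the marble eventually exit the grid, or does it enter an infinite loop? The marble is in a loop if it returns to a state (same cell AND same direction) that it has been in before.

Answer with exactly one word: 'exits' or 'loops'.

Step 1: enter (7,0), '.' pass, move right to (7,1)
Step 2: enter (7,1), '>' forces right->right, move right to (7,2)
Step 3: enter (7,2), '.' pass, move right to (7,3)
Step 4: enter (7,3), '.' pass, move right to (7,4)
Step 5: enter (7,4), '.' pass, move right to (7,5)
Step 6: enter (7,5), '.' pass, move right to (7,6)
Step 7: enter (7,6), '@' teleport (7,6)->(4,3), also enter (4,3), move right to (4,4)
Step 8: enter (4,4), '<' forces right->left, move left to (4,3)
Step 9: enter (4,3), '@' teleport (4,3)->(7,6), also enter (7,6), move left to (7,5)
Step 10: enter (7,5), '.' pass, move left to (7,4)
Step 11: enter (7,4), '.' pass, move left to (7,3)
Step 12: enter (7,3), '.' pass, move left to (7,2)
Step 13: enter (7,2), '.' pass, move left to (7,1)
Step 14: enter (7,1), '>' forces left->right, move right to (7,2)
Step 15: at (7,2) dir=right — LOOP DETECTED (seen before)

Answer: loops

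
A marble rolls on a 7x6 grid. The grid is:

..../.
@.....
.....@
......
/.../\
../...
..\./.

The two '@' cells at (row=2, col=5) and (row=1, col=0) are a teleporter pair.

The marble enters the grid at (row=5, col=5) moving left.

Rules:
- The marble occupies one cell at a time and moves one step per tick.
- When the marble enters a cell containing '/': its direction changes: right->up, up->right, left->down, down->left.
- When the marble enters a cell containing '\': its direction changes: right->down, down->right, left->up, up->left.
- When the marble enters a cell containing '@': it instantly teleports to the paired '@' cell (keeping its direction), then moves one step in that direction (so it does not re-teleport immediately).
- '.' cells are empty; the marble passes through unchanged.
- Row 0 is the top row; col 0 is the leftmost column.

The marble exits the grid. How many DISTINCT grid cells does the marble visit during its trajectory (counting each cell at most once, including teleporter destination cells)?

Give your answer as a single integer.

Step 1: enter (5,5), '.' pass, move left to (5,4)
Step 2: enter (5,4), '.' pass, move left to (5,3)
Step 3: enter (5,3), '.' pass, move left to (5,2)
Step 4: enter (5,2), '/' deflects left->down, move down to (6,2)
Step 5: enter (6,2), '\' deflects down->right, move right to (6,3)
Step 6: enter (6,3), '.' pass, move right to (6,4)
Step 7: enter (6,4), '/' deflects right->up, move up to (5,4)
Step 8: enter (5,4), '.' pass, move up to (4,4)
Step 9: enter (4,4), '/' deflects up->right, move right to (4,5)
Step 10: enter (4,5), '\' deflects right->down, move down to (5,5)
Step 11: enter (5,5), '.' pass, move down to (6,5)
Step 12: enter (6,5), '.' pass, move down to (7,5)
Step 13: at (7,5) — EXIT via bottom edge, pos 5
Distinct cells visited: 10 (path length 12)

Answer: 10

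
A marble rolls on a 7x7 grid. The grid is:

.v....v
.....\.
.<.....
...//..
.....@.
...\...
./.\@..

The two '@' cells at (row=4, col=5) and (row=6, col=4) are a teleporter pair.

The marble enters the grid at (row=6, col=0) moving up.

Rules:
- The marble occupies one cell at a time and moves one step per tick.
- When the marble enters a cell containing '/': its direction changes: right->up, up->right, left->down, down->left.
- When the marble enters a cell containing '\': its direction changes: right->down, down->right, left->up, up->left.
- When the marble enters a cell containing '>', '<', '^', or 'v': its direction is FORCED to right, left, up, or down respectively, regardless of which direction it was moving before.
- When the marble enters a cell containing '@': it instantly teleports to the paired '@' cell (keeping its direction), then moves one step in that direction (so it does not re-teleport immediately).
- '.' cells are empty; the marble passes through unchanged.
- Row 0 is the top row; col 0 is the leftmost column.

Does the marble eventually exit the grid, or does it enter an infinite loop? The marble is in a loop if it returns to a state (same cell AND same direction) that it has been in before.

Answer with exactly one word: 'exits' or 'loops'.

Answer: exits

Derivation:
Step 1: enter (6,0), '.' pass, move up to (5,0)
Step 2: enter (5,0), '.' pass, move up to (4,0)
Step 3: enter (4,0), '.' pass, move up to (3,0)
Step 4: enter (3,0), '.' pass, move up to (2,0)
Step 5: enter (2,0), '.' pass, move up to (1,0)
Step 6: enter (1,0), '.' pass, move up to (0,0)
Step 7: enter (0,0), '.' pass, move up to (-1,0)
Step 8: at (-1,0) — EXIT via top edge, pos 0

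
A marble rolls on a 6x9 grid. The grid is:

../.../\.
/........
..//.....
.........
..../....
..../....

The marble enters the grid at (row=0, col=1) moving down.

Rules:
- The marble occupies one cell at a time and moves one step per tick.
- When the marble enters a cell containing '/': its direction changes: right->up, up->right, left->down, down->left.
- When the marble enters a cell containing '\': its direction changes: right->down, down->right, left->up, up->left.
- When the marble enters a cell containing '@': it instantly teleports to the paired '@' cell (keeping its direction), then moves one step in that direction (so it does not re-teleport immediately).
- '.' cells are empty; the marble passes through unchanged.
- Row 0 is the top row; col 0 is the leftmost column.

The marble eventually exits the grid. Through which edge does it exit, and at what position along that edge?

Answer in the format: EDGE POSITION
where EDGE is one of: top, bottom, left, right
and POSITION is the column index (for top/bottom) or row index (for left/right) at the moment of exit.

Step 1: enter (0,1), '.' pass, move down to (1,1)
Step 2: enter (1,1), '.' pass, move down to (2,1)
Step 3: enter (2,1), '.' pass, move down to (3,1)
Step 4: enter (3,1), '.' pass, move down to (4,1)
Step 5: enter (4,1), '.' pass, move down to (5,1)
Step 6: enter (5,1), '.' pass, move down to (6,1)
Step 7: at (6,1) — EXIT via bottom edge, pos 1

Answer: bottom 1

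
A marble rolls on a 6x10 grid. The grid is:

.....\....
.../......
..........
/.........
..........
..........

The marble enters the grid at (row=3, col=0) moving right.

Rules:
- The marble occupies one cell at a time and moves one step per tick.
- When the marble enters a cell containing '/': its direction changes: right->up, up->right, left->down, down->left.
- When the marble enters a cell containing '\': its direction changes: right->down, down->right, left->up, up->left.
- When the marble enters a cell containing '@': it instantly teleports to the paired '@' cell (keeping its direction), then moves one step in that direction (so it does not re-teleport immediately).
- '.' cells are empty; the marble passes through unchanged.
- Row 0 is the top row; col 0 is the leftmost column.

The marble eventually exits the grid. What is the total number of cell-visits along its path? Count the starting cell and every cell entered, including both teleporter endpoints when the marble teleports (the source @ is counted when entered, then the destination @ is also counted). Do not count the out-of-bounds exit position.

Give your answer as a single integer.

Step 1: enter (3,0), '/' deflects right->up, move up to (2,0)
Step 2: enter (2,0), '.' pass, move up to (1,0)
Step 3: enter (1,0), '.' pass, move up to (0,0)
Step 4: enter (0,0), '.' pass, move up to (-1,0)
Step 5: at (-1,0) — EXIT via top edge, pos 0
Path length (cell visits): 4

Answer: 4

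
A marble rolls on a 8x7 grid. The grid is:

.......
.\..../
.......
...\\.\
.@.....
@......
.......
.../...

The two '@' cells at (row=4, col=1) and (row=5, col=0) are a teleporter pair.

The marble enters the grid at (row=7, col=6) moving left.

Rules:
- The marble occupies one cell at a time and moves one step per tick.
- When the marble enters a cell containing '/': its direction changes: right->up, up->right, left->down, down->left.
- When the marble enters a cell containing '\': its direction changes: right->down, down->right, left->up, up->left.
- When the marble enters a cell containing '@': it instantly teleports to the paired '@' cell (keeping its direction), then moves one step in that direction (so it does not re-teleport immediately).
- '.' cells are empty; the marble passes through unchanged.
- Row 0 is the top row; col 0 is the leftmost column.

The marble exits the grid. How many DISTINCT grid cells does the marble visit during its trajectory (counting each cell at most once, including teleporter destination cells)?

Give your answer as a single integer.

Step 1: enter (7,6), '.' pass, move left to (7,5)
Step 2: enter (7,5), '.' pass, move left to (7,4)
Step 3: enter (7,4), '.' pass, move left to (7,3)
Step 4: enter (7,3), '/' deflects left->down, move down to (8,3)
Step 5: at (8,3) — EXIT via bottom edge, pos 3
Distinct cells visited: 4 (path length 4)

Answer: 4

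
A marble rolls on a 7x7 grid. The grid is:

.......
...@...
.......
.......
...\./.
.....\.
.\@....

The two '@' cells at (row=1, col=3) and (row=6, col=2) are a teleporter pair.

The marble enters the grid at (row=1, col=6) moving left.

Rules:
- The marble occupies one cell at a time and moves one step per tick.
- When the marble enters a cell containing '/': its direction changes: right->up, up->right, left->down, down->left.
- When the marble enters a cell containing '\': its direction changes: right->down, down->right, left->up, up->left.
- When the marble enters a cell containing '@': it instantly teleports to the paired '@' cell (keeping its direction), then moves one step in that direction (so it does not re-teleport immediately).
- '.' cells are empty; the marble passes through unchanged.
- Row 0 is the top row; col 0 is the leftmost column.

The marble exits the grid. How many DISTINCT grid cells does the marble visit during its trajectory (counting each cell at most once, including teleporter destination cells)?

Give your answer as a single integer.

Step 1: enter (1,6), '.' pass, move left to (1,5)
Step 2: enter (1,5), '.' pass, move left to (1,4)
Step 3: enter (1,4), '.' pass, move left to (1,3)
Step 4: enter (1,3), '@' teleport (1,3)->(6,2), also enter (6,2), move left to (6,1)
Step 5: enter (6,1), '\' deflects left->up, move up to (5,1)
Step 6: enter (5,1), '.' pass, move up to (4,1)
Step 7: enter (4,1), '.' pass, move up to (3,1)
Step 8: enter (3,1), '.' pass, move up to (2,1)
Step 9: enter (2,1), '.' pass, move up to (1,1)
Step 10: enter (1,1), '.' pass, move up to (0,1)
Step 11: enter (0,1), '.' pass, move up to (-1,1)
Step 12: at (-1,1) — EXIT via top edge, pos 1
Distinct cells visited: 12 (path length 12)

Answer: 12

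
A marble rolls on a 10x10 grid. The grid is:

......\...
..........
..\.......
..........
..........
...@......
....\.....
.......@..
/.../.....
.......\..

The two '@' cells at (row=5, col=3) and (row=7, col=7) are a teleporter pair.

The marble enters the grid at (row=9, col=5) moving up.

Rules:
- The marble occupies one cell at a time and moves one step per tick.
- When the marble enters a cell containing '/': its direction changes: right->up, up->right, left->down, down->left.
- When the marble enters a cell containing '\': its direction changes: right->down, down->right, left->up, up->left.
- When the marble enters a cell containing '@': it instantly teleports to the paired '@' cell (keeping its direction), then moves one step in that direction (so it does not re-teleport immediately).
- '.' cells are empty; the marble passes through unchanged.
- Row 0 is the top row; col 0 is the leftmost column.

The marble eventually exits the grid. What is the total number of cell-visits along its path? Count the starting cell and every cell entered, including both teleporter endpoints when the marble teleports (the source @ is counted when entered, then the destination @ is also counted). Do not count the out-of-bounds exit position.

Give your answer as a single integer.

Answer: 10

Derivation:
Step 1: enter (9,5), '.' pass, move up to (8,5)
Step 2: enter (8,5), '.' pass, move up to (7,5)
Step 3: enter (7,5), '.' pass, move up to (6,5)
Step 4: enter (6,5), '.' pass, move up to (5,5)
Step 5: enter (5,5), '.' pass, move up to (4,5)
Step 6: enter (4,5), '.' pass, move up to (3,5)
Step 7: enter (3,5), '.' pass, move up to (2,5)
Step 8: enter (2,5), '.' pass, move up to (1,5)
Step 9: enter (1,5), '.' pass, move up to (0,5)
Step 10: enter (0,5), '.' pass, move up to (-1,5)
Step 11: at (-1,5) — EXIT via top edge, pos 5
Path length (cell visits): 10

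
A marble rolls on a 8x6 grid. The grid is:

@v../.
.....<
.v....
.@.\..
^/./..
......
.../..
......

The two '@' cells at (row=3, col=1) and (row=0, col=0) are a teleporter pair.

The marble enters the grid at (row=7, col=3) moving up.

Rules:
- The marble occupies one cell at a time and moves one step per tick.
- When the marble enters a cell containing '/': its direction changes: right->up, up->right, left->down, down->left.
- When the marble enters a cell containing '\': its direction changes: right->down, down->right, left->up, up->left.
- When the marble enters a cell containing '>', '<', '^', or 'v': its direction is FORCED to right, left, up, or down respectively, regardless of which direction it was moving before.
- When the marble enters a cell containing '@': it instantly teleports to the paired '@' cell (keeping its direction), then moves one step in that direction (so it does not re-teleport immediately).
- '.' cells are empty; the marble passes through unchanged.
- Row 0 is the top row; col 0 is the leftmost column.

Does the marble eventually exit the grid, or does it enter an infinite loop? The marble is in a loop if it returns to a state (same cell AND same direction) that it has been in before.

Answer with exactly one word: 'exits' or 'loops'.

Step 1: enter (7,3), '.' pass, move up to (6,3)
Step 2: enter (6,3), '/' deflects up->right, move right to (6,4)
Step 3: enter (6,4), '.' pass, move right to (6,5)
Step 4: enter (6,5), '.' pass, move right to (6,6)
Step 5: at (6,6) — EXIT via right edge, pos 6

Answer: exits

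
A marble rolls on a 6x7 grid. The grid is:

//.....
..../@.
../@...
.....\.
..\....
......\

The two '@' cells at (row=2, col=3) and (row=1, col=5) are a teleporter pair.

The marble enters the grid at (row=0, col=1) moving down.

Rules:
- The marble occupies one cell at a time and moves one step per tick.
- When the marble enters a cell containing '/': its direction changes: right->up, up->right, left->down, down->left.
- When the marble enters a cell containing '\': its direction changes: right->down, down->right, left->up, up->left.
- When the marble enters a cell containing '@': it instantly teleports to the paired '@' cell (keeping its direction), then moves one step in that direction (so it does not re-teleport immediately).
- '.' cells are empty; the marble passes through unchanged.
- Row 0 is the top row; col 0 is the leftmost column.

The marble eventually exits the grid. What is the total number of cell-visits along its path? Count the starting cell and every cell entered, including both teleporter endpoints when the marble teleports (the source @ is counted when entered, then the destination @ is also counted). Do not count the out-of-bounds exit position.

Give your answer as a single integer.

Step 1: enter (0,1), '/' deflects down->left, move left to (0,0)
Step 2: enter (0,0), '/' deflects left->down, move down to (1,0)
Step 3: enter (1,0), '.' pass, move down to (2,0)
Step 4: enter (2,0), '.' pass, move down to (3,0)
Step 5: enter (3,0), '.' pass, move down to (4,0)
Step 6: enter (4,0), '.' pass, move down to (5,0)
Step 7: enter (5,0), '.' pass, move down to (6,0)
Step 8: at (6,0) — EXIT via bottom edge, pos 0
Path length (cell visits): 7

Answer: 7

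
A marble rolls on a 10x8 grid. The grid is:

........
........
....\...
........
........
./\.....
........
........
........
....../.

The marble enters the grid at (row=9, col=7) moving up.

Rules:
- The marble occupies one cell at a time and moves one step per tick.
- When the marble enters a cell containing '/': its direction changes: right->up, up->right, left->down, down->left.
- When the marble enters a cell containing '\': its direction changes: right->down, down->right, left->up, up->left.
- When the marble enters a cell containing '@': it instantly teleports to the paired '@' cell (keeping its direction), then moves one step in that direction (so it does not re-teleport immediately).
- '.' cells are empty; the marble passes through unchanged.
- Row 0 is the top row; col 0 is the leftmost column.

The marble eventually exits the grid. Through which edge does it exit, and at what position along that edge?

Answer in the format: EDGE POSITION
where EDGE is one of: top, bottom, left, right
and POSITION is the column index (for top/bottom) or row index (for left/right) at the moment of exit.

Step 1: enter (9,7), '.' pass, move up to (8,7)
Step 2: enter (8,7), '.' pass, move up to (7,7)
Step 3: enter (7,7), '.' pass, move up to (6,7)
Step 4: enter (6,7), '.' pass, move up to (5,7)
Step 5: enter (5,7), '.' pass, move up to (4,7)
Step 6: enter (4,7), '.' pass, move up to (3,7)
Step 7: enter (3,7), '.' pass, move up to (2,7)
Step 8: enter (2,7), '.' pass, move up to (1,7)
Step 9: enter (1,7), '.' pass, move up to (0,7)
Step 10: enter (0,7), '.' pass, move up to (-1,7)
Step 11: at (-1,7) — EXIT via top edge, pos 7

Answer: top 7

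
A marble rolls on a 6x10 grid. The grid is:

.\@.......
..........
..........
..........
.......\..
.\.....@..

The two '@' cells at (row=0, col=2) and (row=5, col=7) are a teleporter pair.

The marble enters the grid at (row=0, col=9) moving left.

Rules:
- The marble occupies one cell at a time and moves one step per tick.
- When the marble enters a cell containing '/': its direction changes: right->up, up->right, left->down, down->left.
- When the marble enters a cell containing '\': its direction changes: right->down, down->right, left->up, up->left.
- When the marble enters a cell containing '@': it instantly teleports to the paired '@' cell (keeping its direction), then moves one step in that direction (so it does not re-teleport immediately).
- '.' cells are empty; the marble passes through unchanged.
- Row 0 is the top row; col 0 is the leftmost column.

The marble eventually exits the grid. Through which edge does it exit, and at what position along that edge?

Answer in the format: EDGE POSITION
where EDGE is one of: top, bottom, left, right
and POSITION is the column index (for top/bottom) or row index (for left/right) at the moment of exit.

Answer: left 0

Derivation:
Step 1: enter (0,9), '.' pass, move left to (0,8)
Step 2: enter (0,8), '.' pass, move left to (0,7)
Step 3: enter (0,7), '.' pass, move left to (0,6)
Step 4: enter (0,6), '.' pass, move left to (0,5)
Step 5: enter (0,5), '.' pass, move left to (0,4)
Step 6: enter (0,4), '.' pass, move left to (0,3)
Step 7: enter (0,3), '.' pass, move left to (0,2)
Step 8: enter (0,2), '@' teleport (0,2)->(5,7), also enter (5,7), move left to (5,6)
Step 9: enter (5,6), '.' pass, move left to (5,5)
Step 10: enter (5,5), '.' pass, move left to (5,4)
Step 11: enter (5,4), '.' pass, move left to (5,3)
Step 12: enter (5,3), '.' pass, move left to (5,2)
Step 13: enter (5,2), '.' pass, move left to (5,1)
Step 14: enter (5,1), '\' deflects left->up, move up to (4,1)
Step 15: enter (4,1), '.' pass, move up to (3,1)
Step 16: enter (3,1), '.' pass, move up to (2,1)
Step 17: enter (2,1), '.' pass, move up to (1,1)
Step 18: enter (1,1), '.' pass, move up to (0,1)
Step 19: enter (0,1), '\' deflects up->left, move left to (0,0)
Step 20: enter (0,0), '.' pass, move left to (0,-1)
Step 21: at (0,-1) — EXIT via left edge, pos 0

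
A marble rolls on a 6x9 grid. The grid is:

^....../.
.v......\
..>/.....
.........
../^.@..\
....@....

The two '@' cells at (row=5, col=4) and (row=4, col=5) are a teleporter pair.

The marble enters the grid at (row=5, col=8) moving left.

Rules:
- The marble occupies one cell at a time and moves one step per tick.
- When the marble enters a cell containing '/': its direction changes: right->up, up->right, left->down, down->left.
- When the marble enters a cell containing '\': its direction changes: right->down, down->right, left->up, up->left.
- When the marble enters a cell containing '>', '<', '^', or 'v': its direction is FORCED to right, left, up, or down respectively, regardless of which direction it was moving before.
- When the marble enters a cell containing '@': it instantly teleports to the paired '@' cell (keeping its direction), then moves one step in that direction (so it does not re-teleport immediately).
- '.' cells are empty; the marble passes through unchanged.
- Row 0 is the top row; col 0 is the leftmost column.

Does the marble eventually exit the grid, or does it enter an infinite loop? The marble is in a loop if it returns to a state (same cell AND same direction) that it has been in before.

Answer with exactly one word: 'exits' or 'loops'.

Answer: exits

Derivation:
Step 1: enter (5,8), '.' pass, move left to (5,7)
Step 2: enter (5,7), '.' pass, move left to (5,6)
Step 3: enter (5,6), '.' pass, move left to (5,5)
Step 4: enter (5,5), '.' pass, move left to (5,4)
Step 5: enter (5,4), '@' teleport (5,4)->(4,5), also enter (4,5), move left to (4,4)
Step 6: enter (4,4), '.' pass, move left to (4,3)
Step 7: enter (4,3), '^' forces left->up, move up to (3,3)
Step 8: enter (3,3), '.' pass, move up to (2,3)
Step 9: enter (2,3), '/' deflects up->right, move right to (2,4)
Step 10: enter (2,4), '.' pass, move right to (2,5)
Step 11: enter (2,5), '.' pass, move right to (2,6)
Step 12: enter (2,6), '.' pass, move right to (2,7)
Step 13: enter (2,7), '.' pass, move right to (2,8)
Step 14: enter (2,8), '.' pass, move right to (2,9)
Step 15: at (2,9) — EXIT via right edge, pos 2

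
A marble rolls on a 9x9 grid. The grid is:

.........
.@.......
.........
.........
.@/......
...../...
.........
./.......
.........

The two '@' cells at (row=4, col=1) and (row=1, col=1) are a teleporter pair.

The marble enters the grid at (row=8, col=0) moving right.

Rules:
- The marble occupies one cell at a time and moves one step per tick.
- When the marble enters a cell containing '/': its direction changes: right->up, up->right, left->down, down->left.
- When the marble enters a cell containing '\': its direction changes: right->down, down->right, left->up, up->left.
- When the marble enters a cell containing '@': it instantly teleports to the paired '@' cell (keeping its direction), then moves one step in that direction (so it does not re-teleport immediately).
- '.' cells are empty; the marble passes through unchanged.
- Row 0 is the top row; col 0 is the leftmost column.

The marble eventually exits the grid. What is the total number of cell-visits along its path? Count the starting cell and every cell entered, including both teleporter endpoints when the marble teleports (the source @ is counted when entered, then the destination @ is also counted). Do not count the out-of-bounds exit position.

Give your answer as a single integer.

Step 1: enter (8,0), '.' pass, move right to (8,1)
Step 2: enter (8,1), '.' pass, move right to (8,2)
Step 3: enter (8,2), '.' pass, move right to (8,3)
Step 4: enter (8,3), '.' pass, move right to (8,4)
Step 5: enter (8,4), '.' pass, move right to (8,5)
Step 6: enter (8,5), '.' pass, move right to (8,6)
Step 7: enter (8,6), '.' pass, move right to (8,7)
Step 8: enter (8,7), '.' pass, move right to (8,8)
Step 9: enter (8,8), '.' pass, move right to (8,9)
Step 10: at (8,9) — EXIT via right edge, pos 8
Path length (cell visits): 9

Answer: 9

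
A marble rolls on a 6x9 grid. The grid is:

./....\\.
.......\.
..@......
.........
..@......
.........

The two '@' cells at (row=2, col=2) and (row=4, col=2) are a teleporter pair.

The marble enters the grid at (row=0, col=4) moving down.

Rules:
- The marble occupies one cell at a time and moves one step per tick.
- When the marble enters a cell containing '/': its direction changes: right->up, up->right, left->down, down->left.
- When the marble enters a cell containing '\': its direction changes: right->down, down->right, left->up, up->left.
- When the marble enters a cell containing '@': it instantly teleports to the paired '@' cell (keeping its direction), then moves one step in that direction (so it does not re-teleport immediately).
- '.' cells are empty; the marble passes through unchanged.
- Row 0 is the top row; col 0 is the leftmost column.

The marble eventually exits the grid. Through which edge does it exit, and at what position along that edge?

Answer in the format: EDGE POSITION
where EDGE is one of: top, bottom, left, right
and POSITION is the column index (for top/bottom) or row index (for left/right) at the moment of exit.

Step 1: enter (0,4), '.' pass, move down to (1,4)
Step 2: enter (1,4), '.' pass, move down to (2,4)
Step 3: enter (2,4), '.' pass, move down to (3,4)
Step 4: enter (3,4), '.' pass, move down to (4,4)
Step 5: enter (4,4), '.' pass, move down to (5,4)
Step 6: enter (5,4), '.' pass, move down to (6,4)
Step 7: at (6,4) — EXIT via bottom edge, pos 4

Answer: bottom 4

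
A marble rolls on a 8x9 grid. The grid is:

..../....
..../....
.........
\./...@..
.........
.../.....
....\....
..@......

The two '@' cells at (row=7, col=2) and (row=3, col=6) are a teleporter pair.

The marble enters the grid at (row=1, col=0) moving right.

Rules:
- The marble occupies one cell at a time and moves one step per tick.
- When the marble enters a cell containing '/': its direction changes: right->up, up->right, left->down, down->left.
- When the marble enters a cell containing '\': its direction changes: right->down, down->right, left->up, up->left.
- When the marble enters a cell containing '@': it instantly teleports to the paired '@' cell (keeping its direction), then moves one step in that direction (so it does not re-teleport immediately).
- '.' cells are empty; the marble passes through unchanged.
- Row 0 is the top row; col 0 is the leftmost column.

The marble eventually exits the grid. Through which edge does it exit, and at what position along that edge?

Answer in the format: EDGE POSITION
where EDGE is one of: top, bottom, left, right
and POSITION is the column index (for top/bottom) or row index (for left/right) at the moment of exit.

Answer: right 0

Derivation:
Step 1: enter (1,0), '.' pass, move right to (1,1)
Step 2: enter (1,1), '.' pass, move right to (1,2)
Step 3: enter (1,2), '.' pass, move right to (1,3)
Step 4: enter (1,3), '.' pass, move right to (1,4)
Step 5: enter (1,4), '/' deflects right->up, move up to (0,4)
Step 6: enter (0,4), '/' deflects up->right, move right to (0,5)
Step 7: enter (0,5), '.' pass, move right to (0,6)
Step 8: enter (0,6), '.' pass, move right to (0,7)
Step 9: enter (0,7), '.' pass, move right to (0,8)
Step 10: enter (0,8), '.' pass, move right to (0,9)
Step 11: at (0,9) — EXIT via right edge, pos 0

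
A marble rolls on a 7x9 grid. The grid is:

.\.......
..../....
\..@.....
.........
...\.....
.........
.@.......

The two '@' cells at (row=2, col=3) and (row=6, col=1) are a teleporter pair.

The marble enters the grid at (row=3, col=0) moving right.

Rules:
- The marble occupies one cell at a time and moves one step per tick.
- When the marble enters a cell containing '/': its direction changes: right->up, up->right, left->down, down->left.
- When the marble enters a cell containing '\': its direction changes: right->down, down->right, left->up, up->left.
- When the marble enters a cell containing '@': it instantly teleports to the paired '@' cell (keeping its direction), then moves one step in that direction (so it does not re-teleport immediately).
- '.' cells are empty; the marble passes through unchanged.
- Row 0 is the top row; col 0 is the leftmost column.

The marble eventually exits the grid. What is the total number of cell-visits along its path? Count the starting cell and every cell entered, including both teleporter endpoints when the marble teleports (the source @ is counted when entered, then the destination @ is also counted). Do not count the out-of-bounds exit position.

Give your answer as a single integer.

Step 1: enter (3,0), '.' pass, move right to (3,1)
Step 2: enter (3,1), '.' pass, move right to (3,2)
Step 3: enter (3,2), '.' pass, move right to (3,3)
Step 4: enter (3,3), '.' pass, move right to (3,4)
Step 5: enter (3,4), '.' pass, move right to (3,5)
Step 6: enter (3,5), '.' pass, move right to (3,6)
Step 7: enter (3,6), '.' pass, move right to (3,7)
Step 8: enter (3,7), '.' pass, move right to (3,8)
Step 9: enter (3,8), '.' pass, move right to (3,9)
Step 10: at (3,9) — EXIT via right edge, pos 3
Path length (cell visits): 9

Answer: 9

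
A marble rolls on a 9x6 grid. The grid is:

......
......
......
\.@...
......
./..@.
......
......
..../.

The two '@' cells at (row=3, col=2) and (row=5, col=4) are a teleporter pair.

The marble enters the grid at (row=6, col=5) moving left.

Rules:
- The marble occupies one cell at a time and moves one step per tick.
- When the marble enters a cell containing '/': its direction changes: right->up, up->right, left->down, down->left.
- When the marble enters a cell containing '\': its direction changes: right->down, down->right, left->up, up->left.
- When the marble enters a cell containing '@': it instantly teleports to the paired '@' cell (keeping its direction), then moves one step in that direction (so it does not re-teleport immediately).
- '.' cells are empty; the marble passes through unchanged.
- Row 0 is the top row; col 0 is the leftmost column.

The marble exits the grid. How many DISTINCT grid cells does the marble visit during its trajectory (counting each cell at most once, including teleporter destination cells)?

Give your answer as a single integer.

Step 1: enter (6,5), '.' pass, move left to (6,4)
Step 2: enter (6,4), '.' pass, move left to (6,3)
Step 3: enter (6,3), '.' pass, move left to (6,2)
Step 4: enter (6,2), '.' pass, move left to (6,1)
Step 5: enter (6,1), '.' pass, move left to (6,0)
Step 6: enter (6,0), '.' pass, move left to (6,-1)
Step 7: at (6,-1) — EXIT via left edge, pos 6
Distinct cells visited: 6 (path length 6)

Answer: 6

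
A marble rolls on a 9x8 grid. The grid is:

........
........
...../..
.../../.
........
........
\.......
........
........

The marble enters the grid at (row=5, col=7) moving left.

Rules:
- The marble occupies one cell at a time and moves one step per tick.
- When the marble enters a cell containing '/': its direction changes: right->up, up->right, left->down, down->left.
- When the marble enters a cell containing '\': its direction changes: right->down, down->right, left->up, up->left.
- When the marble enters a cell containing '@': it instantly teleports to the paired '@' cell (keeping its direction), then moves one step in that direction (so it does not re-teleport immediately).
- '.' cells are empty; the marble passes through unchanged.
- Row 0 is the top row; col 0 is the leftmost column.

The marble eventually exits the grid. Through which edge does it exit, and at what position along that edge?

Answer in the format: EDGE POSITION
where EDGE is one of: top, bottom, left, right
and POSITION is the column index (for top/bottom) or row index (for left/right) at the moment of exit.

Answer: left 5

Derivation:
Step 1: enter (5,7), '.' pass, move left to (5,6)
Step 2: enter (5,6), '.' pass, move left to (5,5)
Step 3: enter (5,5), '.' pass, move left to (5,4)
Step 4: enter (5,4), '.' pass, move left to (5,3)
Step 5: enter (5,3), '.' pass, move left to (5,2)
Step 6: enter (5,2), '.' pass, move left to (5,1)
Step 7: enter (5,1), '.' pass, move left to (5,0)
Step 8: enter (5,0), '.' pass, move left to (5,-1)
Step 9: at (5,-1) — EXIT via left edge, pos 5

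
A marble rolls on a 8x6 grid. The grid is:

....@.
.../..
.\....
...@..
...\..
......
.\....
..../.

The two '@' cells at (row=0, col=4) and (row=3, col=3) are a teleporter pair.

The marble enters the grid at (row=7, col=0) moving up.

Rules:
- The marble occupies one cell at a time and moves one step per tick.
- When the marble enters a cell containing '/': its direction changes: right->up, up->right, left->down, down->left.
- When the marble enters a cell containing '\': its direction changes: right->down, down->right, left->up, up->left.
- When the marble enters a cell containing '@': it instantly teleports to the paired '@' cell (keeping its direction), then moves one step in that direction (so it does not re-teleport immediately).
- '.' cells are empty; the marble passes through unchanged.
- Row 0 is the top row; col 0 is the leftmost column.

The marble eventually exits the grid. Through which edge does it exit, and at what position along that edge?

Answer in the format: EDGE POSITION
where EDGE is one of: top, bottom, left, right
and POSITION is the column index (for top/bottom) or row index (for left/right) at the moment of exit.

Step 1: enter (7,0), '.' pass, move up to (6,0)
Step 2: enter (6,0), '.' pass, move up to (5,0)
Step 3: enter (5,0), '.' pass, move up to (4,0)
Step 4: enter (4,0), '.' pass, move up to (3,0)
Step 5: enter (3,0), '.' pass, move up to (2,0)
Step 6: enter (2,0), '.' pass, move up to (1,0)
Step 7: enter (1,0), '.' pass, move up to (0,0)
Step 8: enter (0,0), '.' pass, move up to (-1,0)
Step 9: at (-1,0) — EXIT via top edge, pos 0

Answer: top 0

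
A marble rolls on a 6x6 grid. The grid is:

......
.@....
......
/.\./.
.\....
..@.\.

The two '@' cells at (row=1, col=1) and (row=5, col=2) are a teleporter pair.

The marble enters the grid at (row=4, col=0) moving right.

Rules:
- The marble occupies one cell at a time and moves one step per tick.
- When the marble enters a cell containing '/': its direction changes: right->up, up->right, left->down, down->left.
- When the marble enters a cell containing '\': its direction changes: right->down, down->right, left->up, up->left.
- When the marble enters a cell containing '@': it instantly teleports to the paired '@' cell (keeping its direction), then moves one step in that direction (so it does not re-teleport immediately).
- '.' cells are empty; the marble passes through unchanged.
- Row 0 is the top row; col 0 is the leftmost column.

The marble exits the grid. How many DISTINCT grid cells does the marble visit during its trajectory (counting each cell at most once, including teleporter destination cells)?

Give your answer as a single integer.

Answer: 3

Derivation:
Step 1: enter (4,0), '.' pass, move right to (4,1)
Step 2: enter (4,1), '\' deflects right->down, move down to (5,1)
Step 3: enter (5,1), '.' pass, move down to (6,1)
Step 4: at (6,1) — EXIT via bottom edge, pos 1
Distinct cells visited: 3 (path length 3)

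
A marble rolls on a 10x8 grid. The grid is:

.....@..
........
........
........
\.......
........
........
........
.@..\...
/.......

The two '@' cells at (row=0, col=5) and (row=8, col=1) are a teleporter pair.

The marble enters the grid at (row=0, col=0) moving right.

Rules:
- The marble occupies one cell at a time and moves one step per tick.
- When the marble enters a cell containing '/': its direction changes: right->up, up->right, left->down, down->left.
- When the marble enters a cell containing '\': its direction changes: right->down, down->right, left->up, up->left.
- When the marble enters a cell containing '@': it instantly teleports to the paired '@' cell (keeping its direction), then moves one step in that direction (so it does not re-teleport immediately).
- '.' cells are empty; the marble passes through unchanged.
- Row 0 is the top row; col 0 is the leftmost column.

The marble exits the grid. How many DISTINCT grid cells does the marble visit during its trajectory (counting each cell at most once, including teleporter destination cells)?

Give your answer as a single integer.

Step 1: enter (0,0), '.' pass, move right to (0,1)
Step 2: enter (0,1), '.' pass, move right to (0,2)
Step 3: enter (0,2), '.' pass, move right to (0,3)
Step 4: enter (0,3), '.' pass, move right to (0,4)
Step 5: enter (0,4), '.' pass, move right to (0,5)
Step 6: enter (0,5), '@' teleport (0,5)->(8,1), also enter (8,1), move right to (8,2)
Step 7: enter (8,2), '.' pass, move right to (8,3)
Step 8: enter (8,3), '.' pass, move right to (8,4)
Step 9: enter (8,4), '\' deflects right->down, move down to (9,4)
Step 10: enter (9,4), '.' pass, move down to (10,4)
Step 11: at (10,4) — EXIT via bottom edge, pos 4
Distinct cells visited: 11 (path length 11)

Answer: 11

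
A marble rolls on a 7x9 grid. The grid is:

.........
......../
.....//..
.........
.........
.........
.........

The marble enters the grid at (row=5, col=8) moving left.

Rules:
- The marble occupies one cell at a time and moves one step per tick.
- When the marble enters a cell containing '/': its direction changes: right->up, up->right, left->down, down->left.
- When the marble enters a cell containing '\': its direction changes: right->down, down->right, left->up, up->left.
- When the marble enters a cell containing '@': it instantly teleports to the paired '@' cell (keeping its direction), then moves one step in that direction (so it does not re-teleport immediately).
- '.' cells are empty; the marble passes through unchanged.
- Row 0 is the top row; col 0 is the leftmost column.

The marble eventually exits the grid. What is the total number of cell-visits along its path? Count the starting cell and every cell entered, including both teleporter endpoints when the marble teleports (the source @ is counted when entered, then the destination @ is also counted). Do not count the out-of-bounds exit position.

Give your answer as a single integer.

Answer: 9

Derivation:
Step 1: enter (5,8), '.' pass, move left to (5,7)
Step 2: enter (5,7), '.' pass, move left to (5,6)
Step 3: enter (5,6), '.' pass, move left to (5,5)
Step 4: enter (5,5), '.' pass, move left to (5,4)
Step 5: enter (5,4), '.' pass, move left to (5,3)
Step 6: enter (5,3), '.' pass, move left to (5,2)
Step 7: enter (5,2), '.' pass, move left to (5,1)
Step 8: enter (5,1), '.' pass, move left to (5,0)
Step 9: enter (5,0), '.' pass, move left to (5,-1)
Step 10: at (5,-1) — EXIT via left edge, pos 5
Path length (cell visits): 9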